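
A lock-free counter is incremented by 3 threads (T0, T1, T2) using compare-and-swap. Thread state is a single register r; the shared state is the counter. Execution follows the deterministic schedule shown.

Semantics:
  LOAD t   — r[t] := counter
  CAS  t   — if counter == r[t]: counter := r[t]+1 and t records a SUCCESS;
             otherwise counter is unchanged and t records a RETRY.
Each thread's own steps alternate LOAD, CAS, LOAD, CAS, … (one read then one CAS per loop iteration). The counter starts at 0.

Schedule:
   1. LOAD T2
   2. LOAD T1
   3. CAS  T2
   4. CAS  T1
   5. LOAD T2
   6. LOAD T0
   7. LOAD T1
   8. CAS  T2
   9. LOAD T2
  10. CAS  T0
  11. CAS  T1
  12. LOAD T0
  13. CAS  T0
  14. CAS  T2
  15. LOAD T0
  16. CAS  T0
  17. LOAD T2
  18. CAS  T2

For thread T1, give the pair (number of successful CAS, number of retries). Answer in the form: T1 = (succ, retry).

step 1: T2 LOAD ⇒ load; ctr=0 reg=0
step 2: T1 LOAD ⇒ load; ctr=0 reg=0
step 3: T2 CAS ⇒ ok; ctr=1 reg=0
step 4: T1 CAS ⇒ retry; ctr=1 reg=0
step 5: T2 LOAD ⇒ load; ctr=1 reg=1
step 6: T0 LOAD ⇒ load; ctr=1 reg=1
step 7: T1 LOAD ⇒ load; ctr=1 reg=1
step 8: T2 CAS ⇒ ok; ctr=2 reg=1
step 9: T2 LOAD ⇒ load; ctr=2 reg=2
step 10: T0 CAS ⇒ retry; ctr=2 reg=1
step 11: T1 CAS ⇒ retry; ctr=2 reg=1
step 12: T0 LOAD ⇒ load; ctr=2 reg=2
step 13: T0 CAS ⇒ ok; ctr=3 reg=2
step 14: T2 CAS ⇒ retry; ctr=3 reg=2
step 15: T0 LOAD ⇒ load; ctr=3 reg=3
step 16: T0 CAS ⇒ ok; ctr=4 reg=3
step 17: T2 LOAD ⇒ load; ctr=4 reg=4
step 18: T2 CAS ⇒ ok; ctr=5 reg=4

T1 = (0, 2)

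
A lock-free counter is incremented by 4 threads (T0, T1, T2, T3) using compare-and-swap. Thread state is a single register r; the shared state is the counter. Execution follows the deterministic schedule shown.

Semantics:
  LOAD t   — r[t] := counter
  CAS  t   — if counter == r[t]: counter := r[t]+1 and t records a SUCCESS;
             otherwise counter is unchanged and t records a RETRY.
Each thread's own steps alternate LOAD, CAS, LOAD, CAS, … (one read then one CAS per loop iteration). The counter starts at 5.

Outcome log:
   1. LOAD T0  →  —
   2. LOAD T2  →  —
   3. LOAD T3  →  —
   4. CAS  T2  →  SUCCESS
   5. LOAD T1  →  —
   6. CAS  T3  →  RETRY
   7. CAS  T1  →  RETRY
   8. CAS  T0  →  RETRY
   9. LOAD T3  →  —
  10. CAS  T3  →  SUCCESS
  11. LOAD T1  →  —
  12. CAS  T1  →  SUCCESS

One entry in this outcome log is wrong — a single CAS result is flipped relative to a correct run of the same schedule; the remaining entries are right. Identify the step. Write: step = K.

step = 7

Reference trace:
T0 LOAD — after: cnt=5, r=5 — load
T2 LOAD — after: cnt=5, r=5 — load
T3 LOAD — after: cnt=5, r=5 — load
T2 CAS — after: cnt=6, r=5 — ok
T1 LOAD — after: cnt=6, r=6 — load
T3 CAS — after: cnt=6, r=5 — retry
T1 CAS — after: cnt=7, r=6 — ok
T0 CAS — after: cnt=7, r=5 — retry
T3 LOAD — after: cnt=7, r=7 — load
T3 CAS — after: cnt=8, r=7 — ok
T1 LOAD — after: cnt=8, r=8 — load
T1 CAS — after: cnt=9, r=8 — ok
Mismatch at 7.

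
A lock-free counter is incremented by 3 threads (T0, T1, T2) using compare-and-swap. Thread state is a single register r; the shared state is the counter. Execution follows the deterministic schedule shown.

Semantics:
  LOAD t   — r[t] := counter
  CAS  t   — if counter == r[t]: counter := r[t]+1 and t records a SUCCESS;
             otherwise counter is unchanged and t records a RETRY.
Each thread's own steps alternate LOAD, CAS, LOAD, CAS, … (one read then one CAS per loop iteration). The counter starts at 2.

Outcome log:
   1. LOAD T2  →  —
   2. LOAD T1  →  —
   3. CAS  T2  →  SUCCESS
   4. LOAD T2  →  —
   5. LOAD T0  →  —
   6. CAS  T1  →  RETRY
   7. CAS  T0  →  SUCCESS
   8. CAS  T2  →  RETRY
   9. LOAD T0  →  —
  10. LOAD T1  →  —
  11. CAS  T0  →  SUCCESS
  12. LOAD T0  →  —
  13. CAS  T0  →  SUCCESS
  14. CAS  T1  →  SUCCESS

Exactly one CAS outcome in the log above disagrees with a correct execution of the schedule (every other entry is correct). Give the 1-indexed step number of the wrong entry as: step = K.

step = 14

Re-executing:
step 1: T2 LOAD ⇒ load; ctr=2 reg=2
step 2: T1 LOAD ⇒ load; ctr=2 reg=2
step 3: T2 CAS ⇒ ok; ctr=3 reg=2
step 4: T2 LOAD ⇒ load; ctr=3 reg=3
step 5: T0 LOAD ⇒ load; ctr=3 reg=3
step 6: T1 CAS ⇒ retry; ctr=3 reg=2
step 7: T0 CAS ⇒ ok; ctr=4 reg=3
step 8: T2 CAS ⇒ retry; ctr=4 reg=3
step 9: T0 LOAD ⇒ load; ctr=4 reg=4
step 10: T1 LOAD ⇒ load; ctr=4 reg=4
step 11: T0 CAS ⇒ ok; ctr=5 reg=4
step 12: T0 LOAD ⇒ load; ctr=5 reg=5
step 13: T0 CAS ⇒ ok; ctr=6 reg=5
step 14: T1 CAS ⇒ retry; ctr=6 reg=4
Mismatch at 14.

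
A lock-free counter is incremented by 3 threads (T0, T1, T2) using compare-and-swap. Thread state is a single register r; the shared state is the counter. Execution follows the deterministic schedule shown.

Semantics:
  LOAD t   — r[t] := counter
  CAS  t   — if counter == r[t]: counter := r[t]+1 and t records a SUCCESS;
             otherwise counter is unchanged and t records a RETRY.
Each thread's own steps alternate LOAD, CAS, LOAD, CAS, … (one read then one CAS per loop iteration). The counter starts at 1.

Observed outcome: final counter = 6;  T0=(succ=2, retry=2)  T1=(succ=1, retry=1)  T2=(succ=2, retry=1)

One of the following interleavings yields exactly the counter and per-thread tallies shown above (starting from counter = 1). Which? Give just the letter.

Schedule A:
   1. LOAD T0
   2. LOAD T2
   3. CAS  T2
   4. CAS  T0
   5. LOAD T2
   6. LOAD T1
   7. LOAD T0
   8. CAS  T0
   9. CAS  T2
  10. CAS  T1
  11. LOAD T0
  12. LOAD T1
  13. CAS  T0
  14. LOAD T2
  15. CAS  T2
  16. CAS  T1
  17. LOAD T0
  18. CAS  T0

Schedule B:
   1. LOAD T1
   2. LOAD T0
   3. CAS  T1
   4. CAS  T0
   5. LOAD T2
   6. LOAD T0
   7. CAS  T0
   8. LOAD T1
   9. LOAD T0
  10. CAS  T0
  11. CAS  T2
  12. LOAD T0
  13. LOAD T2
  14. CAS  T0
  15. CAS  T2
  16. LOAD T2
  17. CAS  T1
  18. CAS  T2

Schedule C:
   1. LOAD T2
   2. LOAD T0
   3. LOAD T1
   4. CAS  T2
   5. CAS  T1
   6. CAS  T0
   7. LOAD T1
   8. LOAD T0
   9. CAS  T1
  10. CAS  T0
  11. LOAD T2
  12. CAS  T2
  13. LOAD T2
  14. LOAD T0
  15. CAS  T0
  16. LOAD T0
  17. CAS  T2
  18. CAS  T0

C

Tracing schedule C:
[1] T2.load  rd  (counter 1, T2.r 1)
[2] T0.load  rd  (counter 1, T0.r 1)
[3] T1.load  rd  (counter 1, T1.r 1)
[4] T2.cas  hit  (counter 2, T2.r 1)
[5] T1.cas  miss  (counter 2, T1.r 1)
[6] T0.cas  miss  (counter 2, T0.r 1)
[7] T1.load  rd  (counter 2, T1.r 2)
[8] T0.load  rd  (counter 2, T0.r 2)
[9] T1.cas  hit  (counter 3, T1.r 2)
[10] T0.cas  miss  (counter 3, T0.r 2)
[11] T2.load  rd  (counter 3, T2.r 3)
[12] T2.cas  hit  (counter 4, T2.r 3)
[13] T2.load  rd  (counter 4, T2.r 4)
[14] T0.load  rd  (counter 4, T0.r 4)
[15] T0.cas  hit  (counter 5, T0.r 4)
[16] T0.load  rd  (counter 5, T0.r 5)
[17] T2.cas  miss  (counter 5, T2.r 4)
[18] T0.cas  hit  (counter 6, T0.r 5)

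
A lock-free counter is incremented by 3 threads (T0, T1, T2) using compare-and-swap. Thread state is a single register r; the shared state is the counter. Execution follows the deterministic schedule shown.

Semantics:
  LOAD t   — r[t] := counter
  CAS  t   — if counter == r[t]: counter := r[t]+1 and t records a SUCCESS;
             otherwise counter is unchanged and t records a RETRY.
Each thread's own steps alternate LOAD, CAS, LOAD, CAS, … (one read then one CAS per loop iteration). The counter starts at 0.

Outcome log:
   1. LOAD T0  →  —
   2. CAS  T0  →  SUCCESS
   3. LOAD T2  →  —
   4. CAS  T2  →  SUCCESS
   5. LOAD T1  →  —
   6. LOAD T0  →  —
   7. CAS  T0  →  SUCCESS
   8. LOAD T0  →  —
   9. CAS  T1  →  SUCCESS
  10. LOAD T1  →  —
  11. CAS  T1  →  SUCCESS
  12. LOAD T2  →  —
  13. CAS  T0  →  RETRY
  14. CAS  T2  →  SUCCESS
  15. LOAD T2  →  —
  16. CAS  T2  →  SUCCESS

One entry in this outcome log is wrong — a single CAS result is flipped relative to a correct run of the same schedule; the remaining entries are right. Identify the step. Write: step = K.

step = 9

Reference trace:
[1] T0.load  rd  (counter 0, T0.r 0)
[2] T0.cas  hit  (counter 1, T0.r 0)
[3] T2.load  rd  (counter 1, T2.r 1)
[4] T2.cas  hit  (counter 2, T2.r 1)
[5] T1.load  rd  (counter 2, T1.r 2)
[6] T0.load  rd  (counter 2, T0.r 2)
[7] T0.cas  hit  (counter 3, T0.r 2)
[8] T0.load  rd  (counter 3, T0.r 3)
[9] T1.cas  miss  (counter 3, T1.r 2)
[10] T1.load  rd  (counter 3, T1.r 3)
[11] T1.cas  hit  (counter 4, T1.r 3)
[12] T2.load  rd  (counter 4, T2.r 4)
[13] T0.cas  miss  (counter 4, T0.r 3)
[14] T2.cas  hit  (counter 5, T2.r 4)
[15] T2.load  rd  (counter 5, T2.r 5)
[16] T2.cas  hit  (counter 6, T2.r 5)
Flip is step 9.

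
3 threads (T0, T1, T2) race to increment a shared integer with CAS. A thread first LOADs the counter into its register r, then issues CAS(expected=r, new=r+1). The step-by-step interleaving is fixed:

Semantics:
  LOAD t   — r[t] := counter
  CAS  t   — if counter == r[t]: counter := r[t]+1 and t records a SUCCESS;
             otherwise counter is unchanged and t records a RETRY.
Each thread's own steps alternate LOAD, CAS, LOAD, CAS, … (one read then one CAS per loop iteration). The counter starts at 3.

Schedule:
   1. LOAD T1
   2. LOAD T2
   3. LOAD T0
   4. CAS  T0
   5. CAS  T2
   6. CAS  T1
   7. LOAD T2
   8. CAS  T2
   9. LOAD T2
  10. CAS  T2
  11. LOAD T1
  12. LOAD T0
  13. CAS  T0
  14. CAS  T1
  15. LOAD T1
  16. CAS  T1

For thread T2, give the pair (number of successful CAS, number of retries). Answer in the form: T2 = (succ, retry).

T1 LOAD — after: cnt=3, r=3 — load
T2 LOAD — after: cnt=3, r=3 — load
T0 LOAD — after: cnt=3, r=3 — load
T0 CAS — after: cnt=4, r=3 — ok
T2 CAS — after: cnt=4, r=3 — retry
T1 CAS — after: cnt=4, r=3 — retry
T2 LOAD — after: cnt=4, r=4 — load
T2 CAS — after: cnt=5, r=4 — ok
T2 LOAD — after: cnt=5, r=5 — load
T2 CAS — after: cnt=6, r=5 — ok
T1 LOAD — after: cnt=6, r=6 — load
T0 LOAD — after: cnt=6, r=6 — load
T0 CAS — after: cnt=7, r=6 — ok
T1 CAS — after: cnt=7, r=6 — retry
T1 LOAD — after: cnt=7, r=7 — load
T1 CAS — after: cnt=8, r=7 — ok

T2 = (2, 1)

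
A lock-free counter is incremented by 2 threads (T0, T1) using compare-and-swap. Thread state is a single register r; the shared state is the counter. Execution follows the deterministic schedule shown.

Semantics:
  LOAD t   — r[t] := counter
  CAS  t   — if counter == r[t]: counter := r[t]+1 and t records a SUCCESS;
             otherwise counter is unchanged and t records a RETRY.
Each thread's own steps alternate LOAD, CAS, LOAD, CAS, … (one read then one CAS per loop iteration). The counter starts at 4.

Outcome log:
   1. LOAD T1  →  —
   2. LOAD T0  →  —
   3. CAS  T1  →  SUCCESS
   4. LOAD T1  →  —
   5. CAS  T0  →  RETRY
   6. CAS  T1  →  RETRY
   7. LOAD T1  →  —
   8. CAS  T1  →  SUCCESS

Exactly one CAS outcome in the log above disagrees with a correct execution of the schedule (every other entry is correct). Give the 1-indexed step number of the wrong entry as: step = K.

Correct run:
step 1: T1 LOAD ⇒ load; ctr=4 reg=4
step 2: T0 LOAD ⇒ load; ctr=4 reg=4
step 3: T1 CAS ⇒ ok; ctr=5 reg=4
step 4: T1 LOAD ⇒ load; ctr=5 reg=5
step 5: T0 CAS ⇒ retry; ctr=5 reg=4
step 6: T1 CAS ⇒ ok; ctr=6 reg=5
step 7: T1 LOAD ⇒ load; ctr=6 reg=6
step 8: T1 CAS ⇒ ok; ctr=7 reg=6
Mismatch at 6.

step = 6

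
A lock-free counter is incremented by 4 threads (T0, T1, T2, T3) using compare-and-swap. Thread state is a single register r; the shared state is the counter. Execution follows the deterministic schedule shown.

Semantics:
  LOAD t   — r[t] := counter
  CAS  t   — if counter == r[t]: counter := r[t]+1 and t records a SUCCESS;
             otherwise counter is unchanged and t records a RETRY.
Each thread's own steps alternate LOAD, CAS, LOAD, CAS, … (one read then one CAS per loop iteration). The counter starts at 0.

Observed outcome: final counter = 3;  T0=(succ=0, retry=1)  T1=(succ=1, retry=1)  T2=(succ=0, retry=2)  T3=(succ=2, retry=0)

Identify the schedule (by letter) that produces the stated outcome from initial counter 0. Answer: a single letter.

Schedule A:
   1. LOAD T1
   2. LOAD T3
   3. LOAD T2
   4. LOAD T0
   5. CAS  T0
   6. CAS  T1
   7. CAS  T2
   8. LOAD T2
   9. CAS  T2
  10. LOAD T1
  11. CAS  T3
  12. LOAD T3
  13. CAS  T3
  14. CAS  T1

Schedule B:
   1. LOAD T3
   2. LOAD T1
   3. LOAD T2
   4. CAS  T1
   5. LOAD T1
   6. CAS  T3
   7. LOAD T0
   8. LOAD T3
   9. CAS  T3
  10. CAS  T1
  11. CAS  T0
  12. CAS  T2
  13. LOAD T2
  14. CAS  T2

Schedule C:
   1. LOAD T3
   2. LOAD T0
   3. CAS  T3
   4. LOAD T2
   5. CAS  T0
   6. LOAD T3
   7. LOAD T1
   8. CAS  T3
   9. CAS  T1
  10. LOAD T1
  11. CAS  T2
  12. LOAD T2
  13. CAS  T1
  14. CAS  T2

Tracing schedule C:
step 1: T3 LOAD ⇒ load; ctr=0 reg=0
step 2: T0 LOAD ⇒ load; ctr=0 reg=0
step 3: T3 CAS ⇒ ok; ctr=1 reg=0
step 4: T2 LOAD ⇒ load; ctr=1 reg=1
step 5: T0 CAS ⇒ retry; ctr=1 reg=0
step 6: T3 LOAD ⇒ load; ctr=1 reg=1
step 7: T1 LOAD ⇒ load; ctr=1 reg=1
step 8: T3 CAS ⇒ ok; ctr=2 reg=1
step 9: T1 CAS ⇒ retry; ctr=2 reg=1
step 10: T1 LOAD ⇒ load; ctr=2 reg=2
step 11: T2 CAS ⇒ retry; ctr=2 reg=1
step 12: T2 LOAD ⇒ load; ctr=2 reg=2
step 13: T1 CAS ⇒ ok; ctr=3 reg=2
step 14: T2 CAS ⇒ retry; ctr=3 reg=2

C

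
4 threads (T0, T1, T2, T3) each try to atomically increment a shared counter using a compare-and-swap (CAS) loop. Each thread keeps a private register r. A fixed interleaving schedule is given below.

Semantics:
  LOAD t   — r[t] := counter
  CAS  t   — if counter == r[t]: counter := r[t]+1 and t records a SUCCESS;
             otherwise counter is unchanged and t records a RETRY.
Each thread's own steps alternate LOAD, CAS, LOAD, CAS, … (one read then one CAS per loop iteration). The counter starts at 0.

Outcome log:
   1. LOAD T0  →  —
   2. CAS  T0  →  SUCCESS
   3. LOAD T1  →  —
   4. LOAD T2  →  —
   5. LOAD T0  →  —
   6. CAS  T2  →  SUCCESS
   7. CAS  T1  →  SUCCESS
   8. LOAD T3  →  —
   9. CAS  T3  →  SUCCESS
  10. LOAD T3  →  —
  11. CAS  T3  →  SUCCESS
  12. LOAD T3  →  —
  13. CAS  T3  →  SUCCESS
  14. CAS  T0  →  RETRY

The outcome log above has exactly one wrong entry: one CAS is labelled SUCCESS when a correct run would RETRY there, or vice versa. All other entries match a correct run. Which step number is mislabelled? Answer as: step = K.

Reference trace:
step 1: T0 LOAD ⇒ load; ctr=0 reg=0
step 2: T0 CAS ⇒ ok; ctr=1 reg=0
step 3: T1 LOAD ⇒ load; ctr=1 reg=1
step 4: T2 LOAD ⇒ load; ctr=1 reg=1
step 5: T0 LOAD ⇒ load; ctr=1 reg=1
step 6: T2 CAS ⇒ ok; ctr=2 reg=1
step 7: T1 CAS ⇒ retry; ctr=2 reg=1
step 8: T3 LOAD ⇒ load; ctr=2 reg=2
step 9: T3 CAS ⇒ ok; ctr=3 reg=2
step 10: T3 LOAD ⇒ load; ctr=3 reg=3
step 11: T3 CAS ⇒ ok; ctr=4 reg=3
step 12: T3 LOAD ⇒ load; ctr=4 reg=4
step 13: T3 CAS ⇒ ok; ctr=5 reg=4
step 14: T0 CAS ⇒ retry; ctr=5 reg=1
Mismatch at 7.

step = 7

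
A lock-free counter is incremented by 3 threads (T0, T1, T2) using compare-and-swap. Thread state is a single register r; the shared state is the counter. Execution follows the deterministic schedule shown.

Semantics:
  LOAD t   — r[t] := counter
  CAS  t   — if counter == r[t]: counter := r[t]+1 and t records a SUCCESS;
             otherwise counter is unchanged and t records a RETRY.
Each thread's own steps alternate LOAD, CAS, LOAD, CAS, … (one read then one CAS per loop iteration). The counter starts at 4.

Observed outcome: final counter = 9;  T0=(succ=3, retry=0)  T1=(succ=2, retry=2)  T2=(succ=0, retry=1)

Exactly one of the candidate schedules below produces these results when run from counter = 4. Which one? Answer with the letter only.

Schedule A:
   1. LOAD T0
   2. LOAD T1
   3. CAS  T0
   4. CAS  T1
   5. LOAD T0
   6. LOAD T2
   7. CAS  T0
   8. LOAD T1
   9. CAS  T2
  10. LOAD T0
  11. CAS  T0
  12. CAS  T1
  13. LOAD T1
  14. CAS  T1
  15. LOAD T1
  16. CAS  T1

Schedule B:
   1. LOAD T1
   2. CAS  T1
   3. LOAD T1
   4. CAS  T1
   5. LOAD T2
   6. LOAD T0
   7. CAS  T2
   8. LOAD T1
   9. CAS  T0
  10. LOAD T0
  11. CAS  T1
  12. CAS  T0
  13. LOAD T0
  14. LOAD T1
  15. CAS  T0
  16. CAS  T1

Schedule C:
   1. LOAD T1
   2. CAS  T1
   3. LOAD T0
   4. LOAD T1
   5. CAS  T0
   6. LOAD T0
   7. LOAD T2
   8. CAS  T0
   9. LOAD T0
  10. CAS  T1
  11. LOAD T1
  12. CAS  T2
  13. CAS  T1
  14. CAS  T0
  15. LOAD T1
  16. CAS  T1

Tracing schedule A:
[1] T0.load  rd  (counter 4, T0.r 4)
[2] T1.load  rd  (counter 4, T1.r 4)
[3] T0.cas  hit  (counter 5, T0.r 4)
[4] T1.cas  miss  (counter 5, T1.r 4)
[5] T0.load  rd  (counter 5, T0.r 5)
[6] T2.load  rd  (counter 5, T2.r 5)
[7] T0.cas  hit  (counter 6, T0.r 5)
[8] T1.load  rd  (counter 6, T1.r 6)
[9] T2.cas  miss  (counter 6, T2.r 5)
[10] T0.load  rd  (counter 6, T0.r 6)
[11] T0.cas  hit  (counter 7, T0.r 6)
[12] T1.cas  miss  (counter 7, T1.r 6)
[13] T1.load  rd  (counter 7, T1.r 7)
[14] T1.cas  hit  (counter 8, T1.r 7)
[15] T1.load  rd  (counter 8, T1.r 8)
[16] T1.cas  hit  (counter 9, T1.r 8)

A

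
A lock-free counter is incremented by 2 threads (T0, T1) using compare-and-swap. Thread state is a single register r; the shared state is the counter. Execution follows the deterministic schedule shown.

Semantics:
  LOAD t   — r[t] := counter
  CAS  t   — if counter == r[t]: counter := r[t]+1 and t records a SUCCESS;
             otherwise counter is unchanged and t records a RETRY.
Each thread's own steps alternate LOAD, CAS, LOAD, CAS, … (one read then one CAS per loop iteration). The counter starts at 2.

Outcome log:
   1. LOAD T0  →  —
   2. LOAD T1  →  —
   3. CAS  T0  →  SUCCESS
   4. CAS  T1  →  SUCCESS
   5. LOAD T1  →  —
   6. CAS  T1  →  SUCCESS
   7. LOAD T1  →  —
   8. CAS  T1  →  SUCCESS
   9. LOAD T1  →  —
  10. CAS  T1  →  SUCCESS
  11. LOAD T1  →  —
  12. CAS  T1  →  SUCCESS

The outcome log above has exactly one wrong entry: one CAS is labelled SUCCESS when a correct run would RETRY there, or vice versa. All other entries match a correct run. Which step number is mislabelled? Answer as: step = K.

Correct run:
step 1: T0 LOAD ⇒ load; ctr=2 reg=2
step 2: T1 LOAD ⇒ load; ctr=2 reg=2
step 3: T0 CAS ⇒ ok; ctr=3 reg=2
step 4: T1 CAS ⇒ retry; ctr=3 reg=2
step 5: T1 LOAD ⇒ load; ctr=3 reg=3
step 6: T1 CAS ⇒ ok; ctr=4 reg=3
step 7: T1 LOAD ⇒ load; ctr=4 reg=4
step 8: T1 CAS ⇒ ok; ctr=5 reg=4
step 9: T1 LOAD ⇒ load; ctr=5 reg=5
step 10: T1 CAS ⇒ ok; ctr=6 reg=5
step 11: T1 LOAD ⇒ load; ctr=6 reg=6
step 12: T1 CAS ⇒ ok; ctr=7 reg=6
Flip is step 4.

step = 4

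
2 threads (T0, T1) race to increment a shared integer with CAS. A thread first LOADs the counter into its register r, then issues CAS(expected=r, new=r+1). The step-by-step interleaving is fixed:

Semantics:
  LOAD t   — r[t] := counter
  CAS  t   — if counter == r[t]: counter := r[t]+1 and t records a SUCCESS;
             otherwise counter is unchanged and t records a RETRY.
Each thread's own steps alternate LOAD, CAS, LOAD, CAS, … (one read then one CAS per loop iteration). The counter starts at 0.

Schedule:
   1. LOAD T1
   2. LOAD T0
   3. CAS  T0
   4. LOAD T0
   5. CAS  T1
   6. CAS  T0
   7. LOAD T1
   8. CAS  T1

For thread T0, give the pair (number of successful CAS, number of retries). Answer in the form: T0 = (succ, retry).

step 1: T1 LOAD ⇒ load; ctr=0 reg=0
step 2: T0 LOAD ⇒ load; ctr=0 reg=0
step 3: T0 CAS ⇒ ok; ctr=1 reg=0
step 4: T0 LOAD ⇒ load; ctr=1 reg=1
step 5: T1 CAS ⇒ retry; ctr=1 reg=0
step 6: T0 CAS ⇒ ok; ctr=2 reg=1
step 7: T1 LOAD ⇒ load; ctr=2 reg=2
step 8: T1 CAS ⇒ ok; ctr=3 reg=2

T0 = (2, 0)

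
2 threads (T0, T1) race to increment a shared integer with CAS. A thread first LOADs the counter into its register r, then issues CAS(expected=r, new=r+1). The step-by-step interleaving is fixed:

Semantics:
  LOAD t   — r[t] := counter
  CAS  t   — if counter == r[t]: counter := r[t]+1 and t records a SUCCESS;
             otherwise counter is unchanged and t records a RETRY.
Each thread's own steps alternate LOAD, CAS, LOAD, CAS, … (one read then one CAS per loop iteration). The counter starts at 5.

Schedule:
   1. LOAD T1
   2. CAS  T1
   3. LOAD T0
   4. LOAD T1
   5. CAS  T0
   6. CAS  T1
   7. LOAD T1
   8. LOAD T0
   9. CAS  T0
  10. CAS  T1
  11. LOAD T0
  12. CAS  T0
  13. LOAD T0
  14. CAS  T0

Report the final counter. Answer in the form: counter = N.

step 1: T1 LOAD ⇒ load; ctr=5 reg=5
step 2: T1 CAS ⇒ ok; ctr=6 reg=5
step 3: T0 LOAD ⇒ load; ctr=6 reg=6
step 4: T1 LOAD ⇒ load; ctr=6 reg=6
step 5: T0 CAS ⇒ ok; ctr=7 reg=6
step 6: T1 CAS ⇒ retry; ctr=7 reg=6
step 7: T1 LOAD ⇒ load; ctr=7 reg=7
step 8: T0 LOAD ⇒ load; ctr=7 reg=7
step 9: T0 CAS ⇒ ok; ctr=8 reg=7
step 10: T1 CAS ⇒ retry; ctr=8 reg=7
step 11: T0 LOAD ⇒ load; ctr=8 reg=8
step 12: T0 CAS ⇒ ok; ctr=9 reg=8
step 13: T0 LOAD ⇒ load; ctr=9 reg=9
step 14: T0 CAS ⇒ ok; ctr=10 reg=9

counter = 10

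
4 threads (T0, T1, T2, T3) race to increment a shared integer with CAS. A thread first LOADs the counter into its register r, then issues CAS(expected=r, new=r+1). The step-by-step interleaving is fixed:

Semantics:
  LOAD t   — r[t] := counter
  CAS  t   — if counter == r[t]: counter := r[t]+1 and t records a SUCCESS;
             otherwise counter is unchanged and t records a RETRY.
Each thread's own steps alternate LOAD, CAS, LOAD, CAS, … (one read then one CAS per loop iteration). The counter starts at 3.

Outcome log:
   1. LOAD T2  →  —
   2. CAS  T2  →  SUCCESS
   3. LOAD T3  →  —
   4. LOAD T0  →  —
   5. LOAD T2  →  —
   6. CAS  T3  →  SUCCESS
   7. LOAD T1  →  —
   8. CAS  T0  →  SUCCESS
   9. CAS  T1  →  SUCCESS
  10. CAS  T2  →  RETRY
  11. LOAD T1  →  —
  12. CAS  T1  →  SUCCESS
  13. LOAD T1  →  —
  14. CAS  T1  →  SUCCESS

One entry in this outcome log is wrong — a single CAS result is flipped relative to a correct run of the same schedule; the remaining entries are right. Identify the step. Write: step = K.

step = 8

Reference trace:
#1 T2 reads 3
#2 T2 CAS(3→4) writes; counter now 4
#3 T3 reads 4
#4 T0 reads 4
#5 T2 reads 4
#6 T3 CAS(4→5) writes; counter now 5
#7 T1 reads 5
#8 T0 CAS(4→5) fails; counter now 5
#9 T1 CAS(5→6) writes; counter now 6
#10 T2 CAS(4→5) fails; counter now 6
#11 T1 reads 6
#12 T1 CAS(6→7) writes; counter now 7
#13 T1 reads 7
#14 T1 CAS(7→8) writes; counter now 8
Log disagrees first at step 8.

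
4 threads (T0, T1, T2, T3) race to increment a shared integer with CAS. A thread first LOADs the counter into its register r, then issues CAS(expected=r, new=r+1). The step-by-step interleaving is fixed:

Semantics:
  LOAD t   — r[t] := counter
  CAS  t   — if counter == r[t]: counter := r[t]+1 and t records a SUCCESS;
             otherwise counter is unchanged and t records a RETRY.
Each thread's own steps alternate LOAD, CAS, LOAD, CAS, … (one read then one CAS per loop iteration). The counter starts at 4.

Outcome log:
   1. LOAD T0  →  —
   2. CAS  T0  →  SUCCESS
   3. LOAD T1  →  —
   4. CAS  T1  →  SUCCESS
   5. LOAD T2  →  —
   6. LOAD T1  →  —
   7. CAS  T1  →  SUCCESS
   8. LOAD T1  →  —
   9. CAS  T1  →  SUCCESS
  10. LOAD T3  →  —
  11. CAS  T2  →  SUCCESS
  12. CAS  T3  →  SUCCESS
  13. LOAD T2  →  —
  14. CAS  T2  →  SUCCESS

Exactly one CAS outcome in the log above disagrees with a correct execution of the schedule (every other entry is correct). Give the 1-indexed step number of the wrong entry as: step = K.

Reference trace:
[1] T0.load  rd  (counter 4, T0.r 4)
[2] T0.cas  hit  (counter 5, T0.r 4)
[3] T1.load  rd  (counter 5, T1.r 5)
[4] T1.cas  hit  (counter 6, T1.r 5)
[5] T2.load  rd  (counter 6, T2.r 6)
[6] T1.load  rd  (counter 6, T1.r 6)
[7] T1.cas  hit  (counter 7, T1.r 6)
[8] T1.load  rd  (counter 7, T1.r 7)
[9] T1.cas  hit  (counter 8, T1.r 7)
[10] T3.load  rd  (counter 8, T3.r 8)
[11] T2.cas  miss  (counter 8, T2.r 6)
[12] T3.cas  hit  (counter 9, T3.r 8)
[13] T2.load  rd  (counter 9, T2.r 9)
[14] T2.cas  hit  (counter 10, T2.r 9)
Flip is step 11.

step = 11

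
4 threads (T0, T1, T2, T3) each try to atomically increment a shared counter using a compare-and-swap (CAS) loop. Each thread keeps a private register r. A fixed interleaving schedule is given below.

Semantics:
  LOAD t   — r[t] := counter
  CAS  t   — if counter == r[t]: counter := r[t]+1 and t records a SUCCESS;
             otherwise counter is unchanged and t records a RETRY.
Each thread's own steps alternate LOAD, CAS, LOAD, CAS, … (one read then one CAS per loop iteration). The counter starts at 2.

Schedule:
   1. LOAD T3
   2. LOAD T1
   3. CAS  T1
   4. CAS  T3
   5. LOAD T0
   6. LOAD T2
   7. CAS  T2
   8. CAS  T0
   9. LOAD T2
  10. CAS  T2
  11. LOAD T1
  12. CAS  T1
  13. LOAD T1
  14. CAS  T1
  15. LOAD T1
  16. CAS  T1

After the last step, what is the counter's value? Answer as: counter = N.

   1) LOAD T3:  M=2  r_T3=2
   2) LOAD T1:  M=2  r_T1=2
   3) CAS  T1:  M=3  r_T1=2 ✓
   4) CAS  T3:  M=3  r_T3=2 ✗
   5) LOAD T0:  M=3  r_T0=3
   6) LOAD T2:  M=3  r_T2=3
   7) CAS  T2:  M=4  r_T2=3 ✓
   8) CAS  T0:  M=4  r_T0=3 ✗
   9) LOAD T2:  M=4  r_T2=4
  10) CAS  T2:  M=5  r_T2=4 ✓
  11) LOAD T1:  M=5  r_T1=5
  12) CAS  T1:  M=6  r_T1=5 ✓
  13) LOAD T1:  M=6  r_T1=6
  14) CAS  T1:  M=7  r_T1=6 ✓
  15) LOAD T1:  M=7  r_T1=7
  16) CAS  T1:  M=8  r_T1=7 ✓

counter = 8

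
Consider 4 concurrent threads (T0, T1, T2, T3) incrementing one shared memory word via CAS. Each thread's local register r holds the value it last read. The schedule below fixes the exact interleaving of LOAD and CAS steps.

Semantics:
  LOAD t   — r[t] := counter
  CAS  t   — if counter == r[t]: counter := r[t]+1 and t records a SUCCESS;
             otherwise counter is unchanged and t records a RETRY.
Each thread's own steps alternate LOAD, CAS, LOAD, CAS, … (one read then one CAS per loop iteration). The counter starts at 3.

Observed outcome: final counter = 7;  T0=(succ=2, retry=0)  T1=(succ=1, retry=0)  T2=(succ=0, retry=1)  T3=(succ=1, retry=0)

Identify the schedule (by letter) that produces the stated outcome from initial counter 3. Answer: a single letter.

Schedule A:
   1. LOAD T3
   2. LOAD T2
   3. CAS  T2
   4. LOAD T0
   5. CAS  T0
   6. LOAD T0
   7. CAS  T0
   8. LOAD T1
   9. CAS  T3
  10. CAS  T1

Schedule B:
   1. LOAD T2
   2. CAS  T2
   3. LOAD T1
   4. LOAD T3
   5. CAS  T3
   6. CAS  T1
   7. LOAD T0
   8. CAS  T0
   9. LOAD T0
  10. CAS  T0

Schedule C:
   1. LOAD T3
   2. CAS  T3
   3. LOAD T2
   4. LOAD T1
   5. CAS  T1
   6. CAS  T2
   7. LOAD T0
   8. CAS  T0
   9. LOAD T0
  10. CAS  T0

C

Run C:
1. LOAD T3 → mem=3 r[T3]=3 [LOAD]
2. CAS T3 → mem=4 r[T3]=3 [OK]
3. LOAD T2 → mem=4 r[T2]=4 [LOAD]
4. LOAD T1 → mem=4 r[T1]=4 [LOAD]
5. CAS T1 → mem=5 r[T1]=4 [OK]
6. CAS T2 → mem=5 r[T2]=4 [RETRY]
7. LOAD T0 → mem=5 r[T0]=5 [LOAD]
8. CAS T0 → mem=6 r[T0]=5 [OK]
9. LOAD T0 → mem=6 r[T0]=6 [LOAD]
10. CAS T0 → mem=7 r[T0]=6 [OK]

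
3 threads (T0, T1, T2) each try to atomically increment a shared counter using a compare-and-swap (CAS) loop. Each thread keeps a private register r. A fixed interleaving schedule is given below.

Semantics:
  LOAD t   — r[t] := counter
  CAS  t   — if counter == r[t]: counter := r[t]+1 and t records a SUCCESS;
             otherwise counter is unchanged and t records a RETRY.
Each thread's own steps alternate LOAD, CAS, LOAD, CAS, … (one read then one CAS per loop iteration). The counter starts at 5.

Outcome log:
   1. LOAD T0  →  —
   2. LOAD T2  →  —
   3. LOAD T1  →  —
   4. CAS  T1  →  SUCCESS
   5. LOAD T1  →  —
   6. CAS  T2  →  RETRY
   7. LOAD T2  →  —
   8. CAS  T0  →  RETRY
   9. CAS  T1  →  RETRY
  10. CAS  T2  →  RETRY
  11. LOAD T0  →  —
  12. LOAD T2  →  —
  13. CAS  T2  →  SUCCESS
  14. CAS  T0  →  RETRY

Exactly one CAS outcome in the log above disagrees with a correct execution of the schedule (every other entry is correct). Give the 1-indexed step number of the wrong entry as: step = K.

Reference trace:
step 1: T0 LOAD ⇒ load; ctr=5 reg=5
step 2: T2 LOAD ⇒ load; ctr=5 reg=5
step 3: T1 LOAD ⇒ load; ctr=5 reg=5
step 4: T1 CAS ⇒ ok; ctr=6 reg=5
step 5: T1 LOAD ⇒ load; ctr=6 reg=6
step 6: T2 CAS ⇒ retry; ctr=6 reg=5
step 7: T2 LOAD ⇒ load; ctr=6 reg=6
step 8: T0 CAS ⇒ retry; ctr=6 reg=5
step 9: T1 CAS ⇒ ok; ctr=7 reg=6
step 10: T2 CAS ⇒ retry; ctr=7 reg=6
step 11: T0 LOAD ⇒ load; ctr=7 reg=7
step 12: T2 LOAD ⇒ load; ctr=7 reg=7
step 13: T2 CAS ⇒ ok; ctr=8 reg=7
step 14: T0 CAS ⇒ retry; ctr=8 reg=7
Log disagrees first at step 9.

step = 9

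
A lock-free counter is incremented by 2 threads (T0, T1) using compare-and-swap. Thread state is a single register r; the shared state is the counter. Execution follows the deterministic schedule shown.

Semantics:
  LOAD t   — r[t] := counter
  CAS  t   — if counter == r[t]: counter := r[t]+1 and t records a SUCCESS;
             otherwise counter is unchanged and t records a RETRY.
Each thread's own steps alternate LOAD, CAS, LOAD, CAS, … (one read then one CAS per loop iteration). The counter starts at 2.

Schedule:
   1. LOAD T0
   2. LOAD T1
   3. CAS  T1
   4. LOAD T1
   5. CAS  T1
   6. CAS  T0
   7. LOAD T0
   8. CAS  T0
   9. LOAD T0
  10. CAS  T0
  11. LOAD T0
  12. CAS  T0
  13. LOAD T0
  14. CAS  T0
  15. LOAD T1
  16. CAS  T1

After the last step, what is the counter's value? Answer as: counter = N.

counter = 9

1. LOAD T0 → mem=2 r[T0]=2 [LOAD]
2. LOAD T1 → mem=2 r[T1]=2 [LOAD]
3. CAS T1 → mem=3 r[T1]=2 [OK]
4. LOAD T1 → mem=3 r[T1]=3 [LOAD]
5. CAS T1 → mem=4 r[T1]=3 [OK]
6. CAS T0 → mem=4 r[T0]=2 [RETRY]
7. LOAD T0 → mem=4 r[T0]=4 [LOAD]
8. CAS T0 → mem=5 r[T0]=4 [OK]
9. LOAD T0 → mem=5 r[T0]=5 [LOAD]
10. CAS T0 → mem=6 r[T0]=5 [OK]
11. LOAD T0 → mem=6 r[T0]=6 [LOAD]
12. CAS T0 → mem=7 r[T0]=6 [OK]
13. LOAD T0 → mem=7 r[T0]=7 [LOAD]
14. CAS T0 → mem=8 r[T0]=7 [OK]
15. LOAD T1 → mem=8 r[T1]=8 [LOAD]
16. CAS T1 → mem=9 r[T1]=8 [OK]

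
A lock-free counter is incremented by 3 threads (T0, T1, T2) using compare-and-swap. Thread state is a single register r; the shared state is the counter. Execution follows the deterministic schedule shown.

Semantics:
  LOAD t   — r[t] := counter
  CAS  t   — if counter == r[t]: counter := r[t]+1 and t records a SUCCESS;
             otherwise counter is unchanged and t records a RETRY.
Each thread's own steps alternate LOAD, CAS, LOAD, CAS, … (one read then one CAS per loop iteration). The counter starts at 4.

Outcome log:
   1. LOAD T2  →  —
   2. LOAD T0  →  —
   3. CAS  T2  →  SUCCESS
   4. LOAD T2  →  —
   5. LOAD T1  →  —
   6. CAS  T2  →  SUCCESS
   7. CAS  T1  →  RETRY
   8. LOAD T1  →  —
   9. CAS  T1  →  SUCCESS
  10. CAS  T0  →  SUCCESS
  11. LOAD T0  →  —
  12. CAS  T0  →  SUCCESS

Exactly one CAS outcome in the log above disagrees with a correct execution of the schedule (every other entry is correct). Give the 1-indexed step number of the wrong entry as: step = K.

Reference trace:
T2 LOAD — after: cnt=4, r=4 — load
T0 LOAD — after: cnt=4, r=4 — load
T2 CAS — after: cnt=5, r=4 — ok
T2 LOAD — after: cnt=5, r=5 — load
T1 LOAD — after: cnt=5, r=5 — load
T2 CAS — after: cnt=6, r=5 — ok
T1 CAS — after: cnt=6, r=5 — retry
T1 LOAD — after: cnt=6, r=6 — load
T1 CAS — after: cnt=7, r=6 — ok
T0 CAS — after: cnt=7, r=4 — retry
T0 LOAD — after: cnt=7, r=7 — load
T0 CAS — after: cnt=8, r=7 — ok
Flip is step 10.

step = 10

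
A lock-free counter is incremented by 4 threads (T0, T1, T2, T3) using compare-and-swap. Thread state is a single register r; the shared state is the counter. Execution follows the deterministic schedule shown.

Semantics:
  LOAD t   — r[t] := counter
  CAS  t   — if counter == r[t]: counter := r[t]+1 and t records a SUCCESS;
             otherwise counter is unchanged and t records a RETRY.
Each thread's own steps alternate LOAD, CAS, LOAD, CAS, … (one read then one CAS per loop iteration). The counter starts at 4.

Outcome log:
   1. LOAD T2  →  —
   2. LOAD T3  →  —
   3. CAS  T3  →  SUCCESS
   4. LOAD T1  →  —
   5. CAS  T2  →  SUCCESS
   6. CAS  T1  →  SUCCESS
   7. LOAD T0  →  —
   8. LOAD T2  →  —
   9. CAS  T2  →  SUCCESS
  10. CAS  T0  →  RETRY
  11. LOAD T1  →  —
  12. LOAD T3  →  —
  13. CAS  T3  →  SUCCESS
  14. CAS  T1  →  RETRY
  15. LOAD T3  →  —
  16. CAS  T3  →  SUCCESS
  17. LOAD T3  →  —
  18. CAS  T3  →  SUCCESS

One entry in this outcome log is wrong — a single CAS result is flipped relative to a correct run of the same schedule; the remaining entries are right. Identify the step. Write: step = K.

step = 5

Reference trace:
1. LOAD T2 → mem=4 r[T2]=4 [LOAD]
2. LOAD T3 → mem=4 r[T3]=4 [LOAD]
3. CAS T3 → mem=5 r[T3]=4 [OK]
4. LOAD T1 → mem=5 r[T1]=5 [LOAD]
5. CAS T2 → mem=5 r[T2]=4 [RETRY]
6. CAS T1 → mem=6 r[T1]=5 [OK]
7. LOAD T0 → mem=6 r[T0]=6 [LOAD]
8. LOAD T2 → mem=6 r[T2]=6 [LOAD]
9. CAS T2 → mem=7 r[T2]=6 [OK]
10. CAS T0 → mem=7 r[T0]=6 [RETRY]
11. LOAD T1 → mem=7 r[T1]=7 [LOAD]
12. LOAD T3 → mem=7 r[T3]=7 [LOAD]
13. CAS T3 → mem=8 r[T3]=7 [OK]
14. CAS T1 → mem=8 r[T1]=7 [RETRY]
15. LOAD T3 → mem=8 r[T3]=8 [LOAD]
16. CAS T3 → mem=9 r[T3]=8 [OK]
17. LOAD T3 → mem=9 r[T3]=9 [LOAD]
18. CAS T3 → mem=10 r[T3]=9 [OK]
Mismatch at 5.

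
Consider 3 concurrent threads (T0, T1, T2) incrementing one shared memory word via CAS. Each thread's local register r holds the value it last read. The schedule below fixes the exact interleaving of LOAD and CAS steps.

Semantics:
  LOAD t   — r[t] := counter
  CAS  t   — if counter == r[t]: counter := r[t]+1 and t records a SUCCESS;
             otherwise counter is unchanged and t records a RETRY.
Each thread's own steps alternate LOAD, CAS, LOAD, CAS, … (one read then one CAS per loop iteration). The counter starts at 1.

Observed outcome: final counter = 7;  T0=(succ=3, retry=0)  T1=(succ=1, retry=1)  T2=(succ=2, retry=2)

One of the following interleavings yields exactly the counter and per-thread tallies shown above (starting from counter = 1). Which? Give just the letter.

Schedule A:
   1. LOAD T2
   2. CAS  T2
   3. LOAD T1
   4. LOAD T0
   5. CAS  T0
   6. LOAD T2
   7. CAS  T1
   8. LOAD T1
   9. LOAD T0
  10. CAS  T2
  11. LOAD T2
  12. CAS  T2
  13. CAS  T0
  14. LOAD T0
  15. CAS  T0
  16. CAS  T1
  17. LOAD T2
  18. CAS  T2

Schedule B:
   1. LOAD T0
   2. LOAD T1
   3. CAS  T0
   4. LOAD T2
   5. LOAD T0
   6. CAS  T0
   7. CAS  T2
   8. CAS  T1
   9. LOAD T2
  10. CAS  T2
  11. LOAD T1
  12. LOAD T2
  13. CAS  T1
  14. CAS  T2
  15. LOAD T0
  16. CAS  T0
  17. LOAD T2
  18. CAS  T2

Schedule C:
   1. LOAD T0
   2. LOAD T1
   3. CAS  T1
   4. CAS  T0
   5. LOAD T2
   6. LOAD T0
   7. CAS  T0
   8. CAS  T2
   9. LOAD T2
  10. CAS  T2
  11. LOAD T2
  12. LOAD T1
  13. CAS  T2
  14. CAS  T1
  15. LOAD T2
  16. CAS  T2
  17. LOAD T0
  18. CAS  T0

B

Simulating candidate B:
#1 T0 reads 1
#2 T1 reads 1
#3 T0 CAS(1→2) writes; counter now 2
#4 T2 reads 2
#5 T0 reads 2
#6 T0 CAS(2→3) writes; counter now 3
#7 T2 CAS(2→3) fails; counter now 3
#8 T1 CAS(1→2) fails; counter now 3
#9 T2 reads 3
#10 T2 CAS(3→4) writes; counter now 4
#11 T1 reads 4
#12 T2 reads 4
#13 T1 CAS(4→5) writes; counter now 5
#14 T2 CAS(4→5) fails; counter now 5
#15 T0 reads 5
#16 T0 CAS(5→6) writes; counter now 6
#17 T2 reads 6
#18 T2 CAS(6→7) writes; counter now 7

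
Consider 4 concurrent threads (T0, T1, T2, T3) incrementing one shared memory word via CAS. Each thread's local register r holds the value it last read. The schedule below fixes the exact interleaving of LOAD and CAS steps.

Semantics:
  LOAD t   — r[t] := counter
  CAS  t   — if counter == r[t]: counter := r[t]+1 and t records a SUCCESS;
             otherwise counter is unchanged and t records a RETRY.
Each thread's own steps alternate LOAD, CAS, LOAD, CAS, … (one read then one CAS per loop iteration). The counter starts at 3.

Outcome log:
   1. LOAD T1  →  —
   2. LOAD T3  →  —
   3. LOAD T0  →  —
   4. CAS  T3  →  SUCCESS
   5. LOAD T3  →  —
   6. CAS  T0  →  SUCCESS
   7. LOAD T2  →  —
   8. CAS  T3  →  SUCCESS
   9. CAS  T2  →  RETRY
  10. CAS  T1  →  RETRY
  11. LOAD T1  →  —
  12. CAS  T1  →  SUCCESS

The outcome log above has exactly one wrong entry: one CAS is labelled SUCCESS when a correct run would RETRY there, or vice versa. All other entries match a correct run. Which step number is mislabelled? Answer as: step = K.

Re-executing:
[1] T1.load  rd  (counter 3, T1.r 3)
[2] T3.load  rd  (counter 3, T3.r 3)
[3] T0.load  rd  (counter 3, T0.r 3)
[4] T3.cas  hit  (counter 4, T3.r 3)
[5] T3.load  rd  (counter 4, T3.r 4)
[6] T0.cas  miss  (counter 4, T0.r 3)
[7] T2.load  rd  (counter 4, T2.r 4)
[8] T3.cas  hit  (counter 5, T3.r 4)
[9] T2.cas  miss  (counter 5, T2.r 4)
[10] T1.cas  miss  (counter 5, T1.r 3)
[11] T1.load  rd  (counter 5, T1.r 5)
[12] T1.cas  hit  (counter 6, T1.r 5)
Log disagrees first at step 6.

step = 6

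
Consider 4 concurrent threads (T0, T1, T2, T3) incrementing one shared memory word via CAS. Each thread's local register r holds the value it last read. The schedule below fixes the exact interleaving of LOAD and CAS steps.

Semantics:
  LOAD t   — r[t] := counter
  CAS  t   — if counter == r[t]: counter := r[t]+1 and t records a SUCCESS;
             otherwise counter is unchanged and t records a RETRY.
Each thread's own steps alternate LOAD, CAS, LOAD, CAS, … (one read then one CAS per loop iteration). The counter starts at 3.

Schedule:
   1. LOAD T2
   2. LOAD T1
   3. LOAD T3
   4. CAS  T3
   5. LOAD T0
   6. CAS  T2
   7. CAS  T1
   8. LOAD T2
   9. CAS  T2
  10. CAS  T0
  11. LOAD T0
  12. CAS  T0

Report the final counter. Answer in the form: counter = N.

T2 LOAD — after: cnt=3, r=3 — load
T1 LOAD — after: cnt=3, r=3 — load
T3 LOAD — after: cnt=3, r=3 — load
T3 CAS — after: cnt=4, r=3 — ok
T0 LOAD — after: cnt=4, r=4 — load
T2 CAS — after: cnt=4, r=3 — retry
T1 CAS — after: cnt=4, r=3 — retry
T2 LOAD — after: cnt=4, r=4 — load
T2 CAS — after: cnt=5, r=4 — ok
T0 CAS — after: cnt=5, r=4 — retry
T0 LOAD — after: cnt=5, r=5 — load
T0 CAS — after: cnt=6, r=5 — ok

counter = 6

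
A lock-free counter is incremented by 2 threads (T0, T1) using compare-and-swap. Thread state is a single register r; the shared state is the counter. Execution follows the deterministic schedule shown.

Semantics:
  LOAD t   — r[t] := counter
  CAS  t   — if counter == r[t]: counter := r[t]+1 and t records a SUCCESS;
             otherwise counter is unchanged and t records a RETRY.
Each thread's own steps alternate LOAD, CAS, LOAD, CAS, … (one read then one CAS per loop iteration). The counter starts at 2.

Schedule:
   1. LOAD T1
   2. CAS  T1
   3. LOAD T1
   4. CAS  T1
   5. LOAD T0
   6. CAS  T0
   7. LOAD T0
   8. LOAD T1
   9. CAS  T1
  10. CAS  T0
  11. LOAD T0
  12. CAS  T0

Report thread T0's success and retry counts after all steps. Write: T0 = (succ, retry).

T0 = (2, 1)

#1 T1 reads 2
#2 T1 CAS(2→3) writes; counter now 3
#3 T1 reads 3
#4 T1 CAS(3→4) writes; counter now 4
#5 T0 reads 4
#6 T0 CAS(4→5) writes; counter now 5
#7 T0 reads 5
#8 T1 reads 5
#9 T1 CAS(5→6) writes; counter now 6
#10 T0 CAS(5→6) fails; counter now 6
#11 T0 reads 6
#12 T0 CAS(6→7) writes; counter now 7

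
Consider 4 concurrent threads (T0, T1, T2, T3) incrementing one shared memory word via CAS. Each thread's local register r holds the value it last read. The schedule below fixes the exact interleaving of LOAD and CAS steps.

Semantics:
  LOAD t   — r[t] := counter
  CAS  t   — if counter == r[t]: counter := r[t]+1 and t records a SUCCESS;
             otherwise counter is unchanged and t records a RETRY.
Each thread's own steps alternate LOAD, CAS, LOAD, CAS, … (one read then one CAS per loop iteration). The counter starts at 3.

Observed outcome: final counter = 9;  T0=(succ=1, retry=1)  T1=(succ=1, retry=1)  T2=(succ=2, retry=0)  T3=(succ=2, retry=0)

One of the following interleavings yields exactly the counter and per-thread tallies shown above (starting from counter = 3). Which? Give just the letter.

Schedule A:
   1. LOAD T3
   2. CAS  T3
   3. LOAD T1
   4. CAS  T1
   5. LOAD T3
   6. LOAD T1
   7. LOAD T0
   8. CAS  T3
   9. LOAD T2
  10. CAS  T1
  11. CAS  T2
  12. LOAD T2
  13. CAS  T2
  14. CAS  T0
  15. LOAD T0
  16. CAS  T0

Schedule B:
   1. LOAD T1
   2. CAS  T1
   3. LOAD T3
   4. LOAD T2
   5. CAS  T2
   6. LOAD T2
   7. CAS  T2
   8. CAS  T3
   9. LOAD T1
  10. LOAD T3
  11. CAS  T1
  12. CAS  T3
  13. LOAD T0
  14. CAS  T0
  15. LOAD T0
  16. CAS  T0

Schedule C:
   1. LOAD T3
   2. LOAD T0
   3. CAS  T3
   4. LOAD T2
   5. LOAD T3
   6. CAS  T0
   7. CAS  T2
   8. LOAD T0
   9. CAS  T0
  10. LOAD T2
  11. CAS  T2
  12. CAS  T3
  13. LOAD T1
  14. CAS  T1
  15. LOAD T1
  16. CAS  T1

Simulating candidate A:
step 1: T3 LOAD ⇒ load; ctr=3 reg=3
step 2: T3 CAS ⇒ ok; ctr=4 reg=3
step 3: T1 LOAD ⇒ load; ctr=4 reg=4
step 4: T1 CAS ⇒ ok; ctr=5 reg=4
step 5: T3 LOAD ⇒ load; ctr=5 reg=5
step 6: T1 LOAD ⇒ load; ctr=5 reg=5
step 7: T0 LOAD ⇒ load; ctr=5 reg=5
step 8: T3 CAS ⇒ ok; ctr=6 reg=5
step 9: T2 LOAD ⇒ load; ctr=6 reg=6
step 10: T1 CAS ⇒ retry; ctr=6 reg=5
step 11: T2 CAS ⇒ ok; ctr=7 reg=6
step 12: T2 LOAD ⇒ load; ctr=7 reg=7
step 13: T2 CAS ⇒ ok; ctr=8 reg=7
step 14: T0 CAS ⇒ retry; ctr=8 reg=5
step 15: T0 LOAD ⇒ load; ctr=8 reg=8
step 16: T0 CAS ⇒ ok; ctr=9 reg=8

A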